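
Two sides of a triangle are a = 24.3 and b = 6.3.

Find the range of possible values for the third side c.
Triangle inequality: |a − b| < c < a + b
|a − b| = |24.3 − 6.3| = 18
a + b = 24.3 + 6.3 = 30.6

18 < c < 30.6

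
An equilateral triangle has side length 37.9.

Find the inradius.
r = Area/s with s the semi-perimeter.
Area = (√3/4)·37.9² = (√3/4)·1436.41 ≈ 0.433013·1436.41 ≈ 621.984
s = 3·37.9/2 = 56.85
r ≈ 621.984/56.85 ≈ 10.9408
(Equivalently r = side/(2√3) = 37.9/3.4641 ≈ 10.9408.)

r = 10.94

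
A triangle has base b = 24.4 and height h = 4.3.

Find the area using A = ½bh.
A = ½·b·h = ½·24.4·4.3 = ½·104.92 = 52.46

Area = 52.46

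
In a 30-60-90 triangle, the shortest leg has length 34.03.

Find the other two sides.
In a 30-60-90 triangle the sides are in ratio 1 : √3 : 2 (short leg : long leg : hypotenuse).
Long leg = 34.03·√3 ≈ 34.03·1.73205 ≈ 58.9417
Hypotenuse = 2·34.03 = 68.06

Long leg = 34.03√3 = 58.94, Hypotenuse = 68.06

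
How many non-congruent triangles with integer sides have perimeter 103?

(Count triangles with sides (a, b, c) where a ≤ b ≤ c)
Let a ≤ b ≤ c with a + b + c = 103. The only binding inequality is a + b > c, i.e. 103 − c > c, so c < 103/2; and c ≥ 103/3 since c is the largest side.
So 35 ≤ c ≤ 51. For each c, b runs from ⌈(103 − c)/2⌉ up to c (then a = 103 − b − c satisfies 1 ≤ a ≤ b automatically), giving c − ⌈(103 − c)/2⌉ + 1 choices.
Summing over c: 2 + 3 + 5 + 6 + … + 24 + 26  (17 terms, c = 35, …, 51) = 234
Check (closed form: nearest integer to p²/48 for even p, (p+3)²/48 for odd p): (103+3)²/48 = 106²/48 = 11236/48 ≈ 234.08 → 234

234 triangles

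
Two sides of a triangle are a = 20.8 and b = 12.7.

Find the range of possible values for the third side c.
Triangle inequality: |a − b| < c < a + b
|a − b| = |20.8 − 12.7| = 8.1
a + b = 20.8 + 12.7 = 33.5

8.1 < c < 33.5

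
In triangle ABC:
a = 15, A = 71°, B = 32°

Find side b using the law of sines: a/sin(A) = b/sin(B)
a/sin(A) = b/sin(B)  ⇒  b = a·sin(B)/sin(A) = 15·sin(32°)/sin(71°)
sin(32°) ≈ 0.529919, sin(71°) ≈ 0.945519
b ≈ 15·0.529919/0.945519 ≈ 7.94879/0.945519 ≈ 8.4068

b = 8.407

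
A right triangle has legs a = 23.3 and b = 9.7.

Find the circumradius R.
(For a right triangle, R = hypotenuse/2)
Hypotenuse c = √(a² + b²) = √(542.89 + 94.09) = √636.98 ≈ 25.2385
R = c/2 ≈ 25.2385/2 ≈ 12.6192

R = 12.62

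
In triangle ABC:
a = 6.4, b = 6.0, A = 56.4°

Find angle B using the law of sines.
a/sin(A) = b/sin(B)  ⇒  sin(B) = b·sin(A)/a = 6.0·sin(56.4°)/6.4
sin(56.4°) ≈ 0.832921
sin(B) ≈ 6.0·0.832921/6.4 ≈ 4.99753/6.4 ≈ 0.780864
B = arcsin(0.780864) ≈ 51.3397°
(Since b ≤ a we need B ≤ A, so the obtuse alternative 180° − 51.3397° ≈ 128.66° is rejected.)

B = 51.34°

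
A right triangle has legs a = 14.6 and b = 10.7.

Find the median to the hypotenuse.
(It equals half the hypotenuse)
Hypotenuse c = √(a² + b²) = √(213.16 + 114.49) = √327.65 ≈ 18.1011
Median to hypotenuse = c/2 ≈ 18.1011/2 ≈ 9.05055

Median = 9.051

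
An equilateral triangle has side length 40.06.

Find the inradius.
r = Area/s with s the semi-perimeter.
Area = (√3/4)·40.06² = (√3/4)·1604.8036 ≈ 0.433013·1604.8036 ≈ 694.9
s = 3·40.06/2 = 60.09
r ≈ 694.9/60.09 ≈ 11.5643
(Equivalently r = side/(2√3) = 40.06/3.4641 ≈ 11.5643.)

r = 11.56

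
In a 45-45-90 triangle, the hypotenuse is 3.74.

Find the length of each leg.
In a 45-45-90 triangle hypotenuse = leg·√2, so leg = hypotenuse/√2.
Leg = 3.74/√2 ≈ 3.74/1.41421 ≈ 2.64458

Each leg = 2.645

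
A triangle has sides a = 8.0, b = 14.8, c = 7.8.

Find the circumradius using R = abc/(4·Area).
First find the area with Heron's formula.
s = (8.0 + 14.8 + 7.8)/2 = 15.3
Area = √(s(s−a)(s−b)(s−c)) = √(15.3·7.3·0.5·7.5) ≈ √418.837 ≈ 20.4655
abc = 8.0·14.8·7.8 = 923.52
R = abc/(4·Area) ≈ 923.52/(4·20.4655) = 923.52/81.8621 ≈ 11.2814

R = 11.28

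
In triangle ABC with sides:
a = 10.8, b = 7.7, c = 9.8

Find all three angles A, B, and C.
Law of cosines for each angle (a² = 116.64, b² = 59.29, c² = 96.04):
cos(A) = (b² + c² − a²)/(2bc) = (59.29 + 96.04 − 116.64)/(2·7.7·9.8) = 38.69/150.92 ≈ 0.256361  ⇒  A ≈ 75.1458°
cos(B) = (a² + c² − b²)/(2ac) = (116.64 + 96.04 − 59.29)/(2·10.8·9.8) = 153.39/211.68 ≈ 0.724632  ⇒  B ≈ 43.5618°
cos(C) = (a² + b² − c²)/(2ab) = (116.64 + 59.29 − 96.04)/(2·10.8·7.7) = 79.89/166.32 ≈ 0.480339  ⇒  C ≈ 61.2924°
Check: A + B + C ≈ 180°

A = 75.15°, B = 43.56°, C = 61.29°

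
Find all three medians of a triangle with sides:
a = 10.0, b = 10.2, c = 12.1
Median formula: m_a = ½√(2b² + 2c² − a²) (and cyclically). a² = 100, b² = 104.04, c² = 146.41.
m_a = ½√(2·104.04 + 2·146.41 − 100) = ½√400.9 ≈ ½·20.0225 ≈ 10.0112
m_b = ½√(2·100 + 2·146.41 − 104.04) = ½√388.78 ≈ ½·19.7175 ≈ 9.85875
m_c = ½√(2·100 + 2·104.04 − 146.41) = ½√261.67 ≈ ½·16.1762 ≈ 8.08811

m_a = 10.01, m_b = 9.859, m_c = 8.088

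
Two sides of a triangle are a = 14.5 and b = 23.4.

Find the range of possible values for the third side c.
Triangle inequality: |a − b| < c < a + b
|a − b| = |14.5 − 23.4| = 8.9
a + b = 14.5 + 23.4 = 37.9

8.9 < c < 37.9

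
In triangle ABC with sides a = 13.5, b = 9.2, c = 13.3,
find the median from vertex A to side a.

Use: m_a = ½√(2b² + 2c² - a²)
m_a = ½√(2·9.2² + 2·13.3² − 13.5²) = ½√(2·84.64 + 2·176.89 − 182.25) = ½√(169.28 + 353.78 − 182.25) = ½√340.81
√340.81 ≈ 18.461, so m_a ≈ 9.23052

m_a = 9.231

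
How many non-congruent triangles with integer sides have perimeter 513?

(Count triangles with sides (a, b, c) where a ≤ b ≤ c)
Let a ≤ b ≤ c with a + b + c = 513. The only binding inequality is a + b > c, i.e. 513 − c > c, so c < 513/2; and c ≥ 513/3 since c is the largest side.
So 171 ≤ c ≤ 256. For each c, b runs from ⌈(513 − c)/2⌉ up to c (then a = 513 − b − c satisfies 1 ≤ a ≤ b automatically), giving c − ⌈(513 − c)/2⌉ + 1 choices.
Summing over c: 1 + 2 + 4 + 5 + … + 127 + 128  (86 terms, c = 171, …, 256) = 5547
Check (closed form: nearest integer to p²/48 for even p, (p+3)²/48 for odd p): (513+3)²/48 = 516²/48 = 266256/48 ≈ 5547.00 → 5547

5547 triangles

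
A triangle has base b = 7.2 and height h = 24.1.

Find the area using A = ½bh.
A = ½·b·h = ½·7.2·24.1 = ½·173.52 = 86.76

Area = 86.76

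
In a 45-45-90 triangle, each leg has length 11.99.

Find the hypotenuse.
In a 45-45-90 triangle the sides are in ratio 1 : 1 : √2, so hypotenuse = leg·√2.
Hypotenuse = 11.99·√2 ≈ 11.99·1.41421 ≈ 16.9564

Hypotenuse = 11.99√2 = 16.96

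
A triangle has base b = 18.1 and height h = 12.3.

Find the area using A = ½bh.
A = ½·b·h = ½·18.1·12.3 = ½·222.63 = 111.315

Area = 111.315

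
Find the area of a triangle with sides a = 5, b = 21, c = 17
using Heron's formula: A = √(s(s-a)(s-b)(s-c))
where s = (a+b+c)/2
s = (5 + 21 + 17)/2 = 43/2 = 21.5
s − a = 16.5, s − b = 0.5, s − c = 4.5
s(s−a)(s−b)(s−c) = 21.5·16.5·0.5·4.5 = 798.1875
Area = √798.1875 ≈ 28.2522

s = 21.5, Area = 28.25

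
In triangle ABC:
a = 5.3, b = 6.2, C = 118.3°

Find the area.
Two sides and the included angle (SAS): A = ½·a·b·sin(C) = ½·5.3·6.2·sin(118.3°)
sin(118.3°) ≈ 0.880477
A ≈ ½·32.86·0.880477 = 16.43·0.880477 ≈ 14.4662

Area = 14.47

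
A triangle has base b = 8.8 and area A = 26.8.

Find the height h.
A = ½·b·h  ⇒  h = 2A/b = 2·26.8/8.8 = 53.6/8.8 ≈ 6.09091

h = 6.091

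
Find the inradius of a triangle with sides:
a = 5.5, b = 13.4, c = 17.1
r = Area/s where s is the semi-perimeter.
s = (5.5 + 13.4 + 17.1)/2 = 36/2 = 18
Area = √(s(s−a)(s−b)(s−c)) = √(18·12.5·4.6·0.9) ≈ √931.5 ≈ 30.5205
r ≈ 30.5205/18 ≈ 1.69558

r = 1.696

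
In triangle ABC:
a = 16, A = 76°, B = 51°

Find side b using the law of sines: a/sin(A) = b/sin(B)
a/sin(A) = b/sin(B)  ⇒  b = a·sin(B)/sin(A) = 16·sin(51°)/sin(76°)
sin(51°) ≈ 0.777146, sin(76°) ≈ 0.970296
b ≈ 16·0.777146/0.970296 ≈ 12.4343/0.970296 ≈ 12.815

b = 12.81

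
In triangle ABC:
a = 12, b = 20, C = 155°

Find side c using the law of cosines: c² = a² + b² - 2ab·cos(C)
c² = 12² + 20² − 2·12·20·cos(155°)
cos(155°) ≈ -0.906308
c² ≈ 144 + 400 − 480·(-0.906308) ≈ 544 + 435.028 ≈ 979.028
c ≈ √979.028 ≈ 31.2894

c = 31.29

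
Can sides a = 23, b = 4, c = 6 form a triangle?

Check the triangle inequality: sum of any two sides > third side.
a + b vs c: 23 + 4 = 27 > 6  ✓
a + c vs b: 23 + 6 = 29 > 4  ✓
b + c vs a: 4 + 6 = 10 ≤ 23  ✗

No: 4 + 6 = 10 is not > 23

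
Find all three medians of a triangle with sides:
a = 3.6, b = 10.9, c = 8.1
Median formula: m_a = ½√(2b² + 2c² − a²) (and cyclically). a² = 12.96, b² = 118.81, c² = 65.61.
m_a = ½√(2·118.81 + 2·65.61 − 12.96) = ½√355.88 ≈ ½·18.8648 ≈ 9.43239
m_b = ½√(2·12.96 + 2·65.61 − 118.81) = ½√38.33 ≈ ½·6.19112 ≈ 3.09556
m_c = ½√(2·12.96 + 2·118.81 − 65.61) = ½√197.93 ≈ ½·14.0688 ≈ 7.03438

m_a = 9.432, m_b = 3.096, m_c = 7.034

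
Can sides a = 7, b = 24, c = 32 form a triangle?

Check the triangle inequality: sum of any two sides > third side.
a + b vs c: 7 + 24 = 31 ≤ 32  ✗
a + c vs b: 7 + 32 = 39 > 24  ✓
b + c vs a: 24 + 32 = 56 > 7  ✓

No: 7 + 24 = 31 is not > 32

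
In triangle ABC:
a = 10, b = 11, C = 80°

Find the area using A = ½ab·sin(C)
A = ½·a·b·sin(C) = ½·10·11·sin(80°)
sin(80°) ≈ 0.984808
A ≈ ½·110·0.984808 = 55·0.984808 ≈ 54.1644

Area = 54.16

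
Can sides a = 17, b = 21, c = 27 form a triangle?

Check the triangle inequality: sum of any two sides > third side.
a + b vs c: 17 + 21 = 38 > 27  ✓
a + c vs b: 17 + 27 = 44 > 21  ✓
b + c vs a: 21 + 27 = 48 > 17  ✓

Yes, triangle inequality satisfied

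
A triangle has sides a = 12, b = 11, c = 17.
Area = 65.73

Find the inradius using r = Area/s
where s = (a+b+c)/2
s = (12 + 11 + 17)/2 = 40/2 = 20
r = Area/s = 65.73/20 ≈ 3.2865

r = 3.287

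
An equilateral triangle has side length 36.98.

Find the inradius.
r = Area/s with s the semi-perimeter.
Area = (√3/4)·36.98² = (√3/4)·1367.5204 ≈ 0.433013·1367.5204 ≈ 592.154
s = 3·36.98/2 = 55.47
r ≈ 592.154/55.47 ≈ 10.6752
(Equivalently r = side/(2√3) = 36.98/3.4641 ≈ 10.6752.)

r = 10.68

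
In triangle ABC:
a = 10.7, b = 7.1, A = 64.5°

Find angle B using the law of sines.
a/sin(A) = b/sin(B)  ⇒  sin(B) = b·sin(A)/a = 7.1·sin(64.5°)/10.7
sin(64.5°) ≈ 0.902585
sin(B) ≈ 7.1·0.902585/10.7 ≈ 6.40836/10.7 ≈ 0.598912
B = arcsin(0.598912) ≈ 36.792°
(Since b ≤ a we need B ≤ A, so the obtuse alternative 180° − 36.792° ≈ 143.208° is rejected.)

B = 36.79°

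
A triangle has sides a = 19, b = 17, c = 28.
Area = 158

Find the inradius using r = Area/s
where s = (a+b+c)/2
s = (19 + 17 + 28)/2 = 64/2 = 32
r = Area/s = 158/32 ≈ 4.9375

r = 4.938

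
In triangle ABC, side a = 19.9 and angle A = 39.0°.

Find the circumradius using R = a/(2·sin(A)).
R = a/(2·sin(A)) = 19.9/(2·sin(39.0°))
sin(39.0°) ≈ 0.62932
R ≈ 19.9/(2·0.62932) = 19.9/1.25864 ≈ 15.8107

R = 15.81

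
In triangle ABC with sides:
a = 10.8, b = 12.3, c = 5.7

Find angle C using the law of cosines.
c² = a² + b² − 2ab·cos(C)  ⇒  cos(C) = (a² + b² − c²)/(2ab)
cos(C) = (10.8² + 12.3² − 5.7²)/(2·10.8·12.3) = (116.64 + 151.29 − 32.49)/265.68 = 235.44/265.68 ≈ 0.886179
C = arccos(0.886179) ≈ 27.6031°

C = 27.6°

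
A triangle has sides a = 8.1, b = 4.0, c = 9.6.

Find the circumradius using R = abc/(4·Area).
First find the area with Heron's formula.
s = (8.1 + 4.0 + 9.6)/2 = 10.85
Area = √(s(s−a)(s−b)(s−c)) = √(10.85·2.75·6.85·1.25) ≈ √255.484 ≈ 15.9839
abc = 8.1·4.0·9.6 = 311.04
R = abc/(4·Area) ≈ 311.04/(4·15.9839) = 311.04/63.9354 ≈ 4.86491

R = 4.865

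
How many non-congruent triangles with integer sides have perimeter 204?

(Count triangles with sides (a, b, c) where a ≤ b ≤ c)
Let a ≤ b ≤ c with a + b + c = 204. The only binding inequality is a + b > c, i.e. 204 − c > c, so c < 204/2; and c ≥ 204/3 since c is the largest side.
So 68 ≤ c ≤ 101. For each c, b runs from ⌈(204 − c)/2⌉ up to c (then a = 204 − b − c satisfies 1 ≤ a ≤ b automatically), giving c − ⌈(204 − c)/2⌉ + 1 choices.
Summing over c: 1 + 2 + 4 + 5 + … + 49 + 50  (34 terms, c = 68, …, 101) = 867
Check (closed form: nearest integer to p²/48 for even p, (p+3)²/48 for odd p): 204²/48 = 41616/48 ≈ 867.00 → 867

867 triangles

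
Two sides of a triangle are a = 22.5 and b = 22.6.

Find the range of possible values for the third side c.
Triangle inequality: |a − b| < c < a + b
|a − b| = |22.5 − 22.6| = 0.1
a + b = 22.5 + 22.6 = 45.1

0.1 < c < 45.1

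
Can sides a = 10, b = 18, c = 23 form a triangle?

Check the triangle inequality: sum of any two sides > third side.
a + b vs c: 10 + 18 = 28 > 23  ✓
a + c vs b: 10 + 23 = 33 > 18  ✓
b + c vs a: 18 + 23 = 41 > 10  ✓

Yes, triangle inequality satisfied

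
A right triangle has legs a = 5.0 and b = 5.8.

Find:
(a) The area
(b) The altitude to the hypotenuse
(a) The legs are perpendicular, so Area = ½·a·b = ½·5.0·5.8 = ½·29 = 14.5
(b) Hypotenuse c = √(a² + b²) = √(25 + 33.64) = √58.64 ≈ 7.65768
    Area = ½·c·h_c  ⇒  h_c = 2·Area/c = 29/7.65768 ≈ 3.78705

Area = 14.5, h_c = 3.787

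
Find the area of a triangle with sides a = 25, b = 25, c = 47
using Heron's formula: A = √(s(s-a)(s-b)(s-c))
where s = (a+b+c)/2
s = (25 + 25 + 47)/2 = 97/2 = 48.5
s − a = 23.5, s − b = 23.5, s − c = 1.5
s(s−a)(s−b)(s−c) = 48.5·23.5·23.5·1.5 = 40176.1875
Area = √40176.1875 ≈ 200.44

s = 48.5, Area = 200.4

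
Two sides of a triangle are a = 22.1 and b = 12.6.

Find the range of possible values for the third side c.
Triangle inequality: |a − b| < c < a + b
|a − b| = |22.1 − 12.6| = 9.5
a + b = 22.1 + 12.6 = 34.7

9.5 < c < 34.7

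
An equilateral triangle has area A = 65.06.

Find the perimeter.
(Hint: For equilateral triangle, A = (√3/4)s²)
A = (√3/4)s²  ⇒  s² = 4A/√3 = 4·65.06/√3 = 260.24/1.73205 ≈ 150.25
s ≈ √150.25 ≈ 12.2576
Perimeter = 3s ≈ 3·12.2576 ≈ 36.7729

Perimeter = 36.77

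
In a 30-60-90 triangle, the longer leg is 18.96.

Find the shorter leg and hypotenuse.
In a 30-60-90 triangle the sides are in ratio 1 : √3 : 2, so short leg = long leg/√3 and hypotenuse = 2·(short leg).
Short leg = 18.96/√3 ≈ 18.96/1.73205 ≈ 10.9466
Hypotenuse = 2·10.9466 ≈ 21.8931

Short leg = 10.95, Hypotenuse = 21.89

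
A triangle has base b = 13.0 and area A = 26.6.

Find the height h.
A = ½·b·h  ⇒  h = 2A/b = 2·26.6/13.0 = 53.2/13.0 ≈ 4.09231

h = 4.092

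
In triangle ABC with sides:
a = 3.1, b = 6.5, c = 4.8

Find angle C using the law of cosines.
c² = a² + b² − 2ab·cos(C)  ⇒  cos(C) = (a² + b² − c²)/(2ab)
cos(C) = (3.1² + 6.5² − 4.8²)/(2·3.1·6.5) = (9.61 + 42.25 − 23.04)/40.3 = 28.82/40.3 ≈ 0.715136
C = arccos(0.715136) ≈ 44.3456°

C = 44.35°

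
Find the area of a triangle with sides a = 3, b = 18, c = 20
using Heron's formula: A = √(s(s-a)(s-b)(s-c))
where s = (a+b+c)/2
s = (3 + 18 + 20)/2 = 41/2 = 20.5
s − a = 17.5, s − b = 2.5, s − c = 0.5
s(s−a)(s−b)(s−c) = 20.5·17.5·2.5·0.5 = 448.4375
Area = √448.4375 ≈ 21.1763

s = 20.5, Area = 21.18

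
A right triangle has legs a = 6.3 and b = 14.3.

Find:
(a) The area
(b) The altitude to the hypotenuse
(a) The legs are perpendicular, so Area = ½·a·b = ½·6.3·14.3 = ½·90.09 = 45.045
(b) Hypotenuse c = √(a² + b²) = √(39.69 + 204.49) = √244.18 ≈ 15.6263
    Area = ½·c·h_c  ⇒  h_c = 2·Area/c = 90.09/15.6263 ≈ 5.7653

Area = 45.045, h_c = 5.765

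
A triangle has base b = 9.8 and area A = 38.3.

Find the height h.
A = ½·b·h  ⇒  h = 2A/b = 2·38.3/9.8 = 76.6/9.8 ≈ 7.81633

h = 7.816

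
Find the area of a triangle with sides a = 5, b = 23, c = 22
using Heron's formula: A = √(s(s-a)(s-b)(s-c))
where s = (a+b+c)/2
s = (5 + 23 + 22)/2 = 50/2 = 25
s − a = 20, s − b = 2, s − c = 3
s(s−a)(s−b)(s−c) = 25·20·2·3 = 3000
Area = √3000 ≈ 54.7723

s = 25.0, Area = 54.77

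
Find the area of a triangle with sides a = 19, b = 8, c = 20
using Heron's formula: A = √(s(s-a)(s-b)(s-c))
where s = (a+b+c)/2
s = (19 + 8 + 20)/2 = 47/2 = 23.5
s − a = 4.5, s − b = 15.5, s − c = 3.5
s(s−a)(s−b)(s−c) = 23.5·4.5·15.5·3.5 = 5736.9375
Area = √5736.9375 ≈ 75.7426

s = 23.5, Area = 75.74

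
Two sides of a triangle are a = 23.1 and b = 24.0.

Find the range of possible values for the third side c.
Triangle inequality: |a − b| < c < a + b
|a − b| = |23.1 − 24.0| = 0.9
a + b = 23.1 + 24.0 = 47.1

0.9 < c < 47.1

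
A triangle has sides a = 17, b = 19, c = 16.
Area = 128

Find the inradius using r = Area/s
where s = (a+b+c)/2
s = (17 + 19 + 16)/2 = 52/2 = 26
r = Area/s = 128/26 ≈ 4.92308

r = 4.923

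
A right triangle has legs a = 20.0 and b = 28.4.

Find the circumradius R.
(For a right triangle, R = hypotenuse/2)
Hypotenuse c = √(a² + b²) = √(400 + 806.56) = √1206.56 ≈ 34.7356
R = c/2 ≈ 34.7356/2 ≈ 17.3678

R = 17.37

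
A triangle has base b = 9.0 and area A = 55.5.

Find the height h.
A = ½·b·h  ⇒  h = 2A/b = 2·55.5/9.0 = 111/9.0 ≈ 12.3333

h = 12.33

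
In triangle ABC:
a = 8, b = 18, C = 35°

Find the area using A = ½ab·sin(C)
A = ½·a·b·sin(C) = ½·8·18·sin(35°)
sin(35°) ≈ 0.573576
A ≈ ½·144·0.573576 = 72·0.573576 ≈ 41.2975

Area = 41.3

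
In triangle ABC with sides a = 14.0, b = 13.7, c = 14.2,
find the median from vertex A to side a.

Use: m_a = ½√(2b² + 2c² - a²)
m_a = ½√(2·13.7² + 2·14.2² − 14.0²) = ½√(2·187.69 + 2·201.64 − 196) = ½√(375.38 + 403.28 − 196) = ½√582.66
√582.66 ≈ 24.1384, so m_a ≈ 12.0692

m_a = 12.07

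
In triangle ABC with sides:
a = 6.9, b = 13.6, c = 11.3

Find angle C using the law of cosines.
c² = a² + b² − 2ab·cos(C)  ⇒  cos(C) = (a² + b² − c²)/(2ab)
cos(C) = (6.9² + 13.6² − 11.3²)/(2·6.9·13.6) = (47.61 + 184.96 − 127.69)/187.68 = 104.88/187.68 ≈ 0.558824
C = arccos(0.558824) ≈ 56.0255°

C = 56.03°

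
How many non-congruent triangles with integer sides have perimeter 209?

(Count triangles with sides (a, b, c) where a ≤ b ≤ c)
Let a ≤ b ≤ c with a + b + c = 209. The only binding inequality is a + b > c, i.e. 209 − c > c, so c < 209/2; and c ≥ 209/3 since c is the largest side.
So 70 ≤ c ≤ 104. For each c, b runs from ⌈(209 − c)/2⌉ up to c (then a = 209 − b − c satisfies 1 ≤ a ≤ b automatically), giving c − ⌈(209 − c)/2⌉ + 1 choices.
Summing over c: 1 + 3 + 4 + 6 + … + 51 + 52  (35 terms, c = 70, …, 104) = 936
Check (closed form: nearest integer to p²/48 for even p, (p+3)²/48 for odd p): (209+3)²/48 = 212²/48 = 44944/48 ≈ 936.33 → 936

936 triangles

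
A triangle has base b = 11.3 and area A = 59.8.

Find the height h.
A = ½·b·h  ⇒  h = 2A/b = 2·59.8/11.3 = 119.6/11.3 ≈ 10.5841

h = 10.58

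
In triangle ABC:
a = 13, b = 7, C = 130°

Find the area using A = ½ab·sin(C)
A = ½·a·b·sin(C) = ½·13·7·sin(130°)
sin(130°) ≈ 0.766044
A ≈ ½·91·0.766044 = 45.5·0.766044 ≈ 34.855

Area = 34.86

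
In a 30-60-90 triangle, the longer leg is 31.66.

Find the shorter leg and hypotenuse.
In a 30-60-90 triangle the sides are in ratio 1 : √3 : 2, so short leg = long leg/√3 and hypotenuse = 2·(short leg).
Short leg = 31.66/√3 ≈ 31.66/1.73205 ≈ 18.2789
Hypotenuse = 2·18.2789 ≈ 36.5578

Short leg = 18.28, Hypotenuse = 36.56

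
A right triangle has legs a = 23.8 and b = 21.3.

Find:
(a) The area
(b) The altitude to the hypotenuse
(a) The legs are perpendicular, so Area = ½·a·b = ½·23.8·21.3 = ½·506.94 = 253.47
(b) Hypotenuse c = √(a² + b²) = √(566.44 + 453.69) = √1020.13 ≈ 31.9395
    Area = ½·c·h_c  ⇒  h_c = 2·Area/c = 506.94/31.9395 ≈ 15.8719

Area = 253.47, h_c = 15.87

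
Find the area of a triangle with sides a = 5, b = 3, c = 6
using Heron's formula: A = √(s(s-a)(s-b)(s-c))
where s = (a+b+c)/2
s = (5 + 3 + 6)/2 = 14/2 = 7
s − a = 2, s − b = 4, s − c = 1
s(s−a)(s−b)(s−c) = 7·2·4·1 = 56
Area = √56 ≈ 7.48331

s = 7.0, Area = 7.483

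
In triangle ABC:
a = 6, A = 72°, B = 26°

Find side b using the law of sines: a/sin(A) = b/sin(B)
a/sin(A) = b/sin(B)  ⇒  b = a·sin(B)/sin(A) = 6·sin(26°)/sin(72°)
sin(26°) ≈ 0.438371, sin(72°) ≈ 0.951057
b ≈ 6·0.438371/0.951057 ≈ 2.63023/0.951057 ≈ 2.76558

b = 2.766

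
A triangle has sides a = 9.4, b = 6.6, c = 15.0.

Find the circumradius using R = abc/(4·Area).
First find the area with Heron's formula.
s = (9.4 + 6.6 + 15.0)/2 = 15.5
Area = √(s(s−a)(s−b)(s−c)) = √(15.5·6.1·8.9·0.5) ≈ √420.748 ≈ 20.5121
abc = 9.4·6.6·15.0 = 930.6
R = abc/(4·Area) ≈ 930.6/(4·20.5121) = 930.6/82.0485 ≈ 11.3421

R = 11.34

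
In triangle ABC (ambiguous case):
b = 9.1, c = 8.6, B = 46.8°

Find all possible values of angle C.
b/sin(B) = c/sin(C)  ⇒  sin(C) = c·sin(B)/b = 8.6·sin(46.8°)/9.1
sin(46.8°) ≈ 0.728969
sin(C) ≈ 8.6·0.728969/9.1 ≈ 6.26913/9.1 ≈ 0.688915
Candidate 1: C₁ = arcsin(0.688915) ≈ 43.5443°  →  A = 180° − 46.8° − 43.5443° ≈ 89.6557° > 0, valid
Candidate 2: C₂ = 180° − C₁ ≈ 136.456°  →  A = 180° − 46.8° − 136.456° ≈ -3.2557° ≤ 0, not a valid triangle

C = 43.54° (one solution)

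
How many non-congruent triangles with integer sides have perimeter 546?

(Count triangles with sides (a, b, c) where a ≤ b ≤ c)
Let a ≤ b ≤ c with a + b + c = 546. The only binding inequality is a + b > c, i.e. 546 − c > c, so c < 546/2; and c ≥ 546/3 since c is the largest side.
So 182 ≤ c ≤ 272. For each c, b runs from ⌈(546 − c)/2⌉ up to c (then a = 546 − b − c satisfies 1 ≤ a ≤ b automatically), giving c − ⌈(546 − c)/2⌉ + 1 choices.
Summing over c: 1 + 2 + 4 + 5 + … + 134 + 136  (91 terms, c = 182, …, 272) = 6211
Check (closed form: nearest integer to p²/48 for even p, (p+3)²/48 for odd p): 546²/48 = 298116/48 ≈ 6210.75 → 6211

6211 triangles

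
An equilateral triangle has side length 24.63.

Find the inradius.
r = Area/s with s the semi-perimeter.
Area = (√3/4)·24.63² = (√3/4)·606.6369 ≈ 0.433013·606.6369 ≈ 262.681
s = 3·24.63/2 = 36.945
r ≈ 262.681/36.945 ≈ 7.11007
(Equivalently r = side/(2√3) = 24.63/3.4641 ≈ 7.11007.)

r = 7.11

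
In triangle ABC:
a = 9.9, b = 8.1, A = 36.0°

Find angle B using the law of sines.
a/sin(A) = b/sin(B)  ⇒  sin(B) = b·sin(A)/a = 8.1·sin(36.0°)/9.9
sin(36.0°) ≈ 0.587785
sin(B) ≈ 8.1·0.587785/9.9 ≈ 4.76106/9.9 ≈ 0.480915
B = arcsin(0.480915) ≈ 28.7452°
(Since b ≤ a we need B ≤ A, so the obtuse alternative 180° − 28.7452° ≈ 151.255° is rejected.)

B = 28.75°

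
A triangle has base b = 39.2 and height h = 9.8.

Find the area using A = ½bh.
A = ½·b·h = ½·39.2·9.8 = ½·384.16 = 192.08

Area = 192.08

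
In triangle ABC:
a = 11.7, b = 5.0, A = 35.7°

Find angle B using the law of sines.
a/sin(A) = b/sin(B)  ⇒  sin(B) = b·sin(A)/a = 5.0·sin(35.7°)/11.7
sin(35.7°) ≈ 0.583541
sin(B) ≈ 5.0·0.583541/11.7 ≈ 2.91771/11.7 ≈ 0.249377
B = arcsin(0.249377) ≈ 14.4406°
(Since b ≤ a we need B ≤ A, so the obtuse alternative 180° − 14.4406° ≈ 165.559° is rejected.)

B = 14.44°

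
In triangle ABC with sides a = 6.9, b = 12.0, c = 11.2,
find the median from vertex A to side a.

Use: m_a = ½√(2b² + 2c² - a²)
m_a = ½√(2·12.0² + 2·11.2² − 6.9²) = ½√(2·144 + 2·125.44 − 47.61) = ½√(288 + 250.88 − 47.61) = ½√491.27
√491.27 ≈ 22.1646, so m_a ≈ 11.0823

m_a = 11.08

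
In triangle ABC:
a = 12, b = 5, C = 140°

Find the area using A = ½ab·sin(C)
A = ½·a·b·sin(C) = ½·12·5·sin(140°)
sin(140°) ≈ 0.642788
A ≈ ½·60·0.642788 = 30·0.642788 ≈ 19.2836

Area = 19.28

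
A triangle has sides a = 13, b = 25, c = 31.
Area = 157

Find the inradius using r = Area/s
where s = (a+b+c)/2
s = (13 + 25 + 31)/2 = 69/2 = 34.5
r = Area/s = 157/34.5 ≈ 4.55072

r = 4.551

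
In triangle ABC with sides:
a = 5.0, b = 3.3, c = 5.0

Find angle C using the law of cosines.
c² = a² + b² − 2ab·cos(C)  ⇒  cos(C) = (a² + b² − c²)/(2ab)
cos(C) = (5.0² + 3.3² − 5.0²)/(2·5.0·3.3) = (25 + 10.89 − 25)/33 = 10.89/33 ≈ 0.33
C = arccos(0.33) ≈ 70.7312°

C = 70.73°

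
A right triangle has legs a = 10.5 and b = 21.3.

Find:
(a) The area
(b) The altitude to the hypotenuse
(a) The legs are perpendicular, so Area = ½·a·b = ½·10.5·21.3 = ½·223.65 = 111.825
(b) Hypotenuse c = √(a² + b²) = √(110.25 + 453.69) = √563.94 ≈ 23.7474
    Area = ½·c·h_c  ⇒  h_c = 2·Area/c = 223.65/23.7474 ≈ 9.41786

Area = 111.825, h_c = 9.418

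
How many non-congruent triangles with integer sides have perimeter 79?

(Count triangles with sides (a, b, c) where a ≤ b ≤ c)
Let a ≤ b ≤ c with a + b + c = 79. The only binding inequality is a + b > c, i.e. 79 − c > c, so c < 79/2; and c ≥ 79/3 since c is the largest side.
So 27 ≤ c ≤ 39. For each c, b runs from ⌈(79 − c)/2⌉ up to c (then a = 79 − b − c satisfies 1 ≤ a ≤ b automatically), giving c − ⌈(79 − c)/2⌉ + 1 choices.
Summing over c: 2 + 3 + 5 + 6 + … + 18 + 20  (13 terms, c = 27, …, 39) = 140
Check (closed form: nearest integer to p²/48 for even p, (p+3)²/48 for odd p): (79+3)²/48 = 82²/48 = 6724/48 ≈ 140.08 → 140

140 triangles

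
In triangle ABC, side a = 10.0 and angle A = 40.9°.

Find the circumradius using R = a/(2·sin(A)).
R = a/(2·sin(A)) = 10.0/(2·sin(40.9°))
sin(40.9°) ≈ 0.654741
R ≈ 10.0/(2·0.654741) = 10.0/1.30948 ≈ 7.63661

R = 7.637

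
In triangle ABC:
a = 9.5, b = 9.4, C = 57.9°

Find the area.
Two sides and the included angle (SAS): A = ½·a·b·sin(C) = ½·9.5·9.4·sin(57.9°)
sin(57.9°) ≈ 0.847122
A ≈ ½·89.3·0.847122 = 44.65·0.847122 ≈ 37.824

Area = 37.82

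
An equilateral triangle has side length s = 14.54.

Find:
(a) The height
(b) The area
(a) The height splits the triangle into two 30-60-90 halves: h = s·√3/2 = 14.54·1.73205/2 ≈ 25.184/2 ≈ 12.592
(b) Area = (√3/4)·s² = (√3/4)·14.54² = (√3/4)·211.4116 ≈ 0.433013·211.4116 ≈ 91.5439

Height = 12.59, Area = 91.54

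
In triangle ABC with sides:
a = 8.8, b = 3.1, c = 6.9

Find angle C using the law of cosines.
c² = a² + b² − 2ab·cos(C)  ⇒  cos(C) = (a² + b² − c²)/(2ab)
cos(C) = (8.8² + 3.1² − 6.9²)/(2·8.8·3.1) = (77.44 + 9.61 − 47.61)/54.56 = 39.44/54.56 ≈ 0.722874
C = arccos(0.722874) ≈ 43.7077°

C = 43.71°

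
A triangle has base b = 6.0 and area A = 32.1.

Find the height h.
A = ½·b·h  ⇒  h = 2A/b = 2·32.1/6.0 = 64.2/6.0 ≈ 10.7

h = 10.7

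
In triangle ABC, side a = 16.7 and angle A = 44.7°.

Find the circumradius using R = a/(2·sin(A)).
R = a/(2·sin(A)) = 16.7/(2·sin(44.7°))
sin(44.7°) ≈ 0.703395
R ≈ 16.7/(2·0.703395) = 16.7/1.40679 ≈ 11.871

R = 11.87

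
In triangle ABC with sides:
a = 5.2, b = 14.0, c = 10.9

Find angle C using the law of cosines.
c² = a² + b² − 2ab·cos(C)  ⇒  cos(C) = (a² + b² − c²)/(2ab)
cos(C) = (5.2² + 14.0² − 10.9²)/(2·5.2·14.0) = (27.04 + 196 − 118.81)/145.6 = 104.23/145.6 ≈ 0.715865
C = arccos(0.715865) ≈ 44.2858°

C = 44.29°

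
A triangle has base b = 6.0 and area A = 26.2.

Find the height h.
A = ½·b·h  ⇒  h = 2A/b = 2·26.2/6.0 = 52.4/6.0 ≈ 8.73333

h = 8.733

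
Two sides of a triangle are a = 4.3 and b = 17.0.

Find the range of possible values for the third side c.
Triangle inequality: |a − b| < c < a + b
|a − b| = |4.3 − 17.0| = 12.7
a + b = 4.3 + 17.0 = 21.3

12.7 < c < 21.3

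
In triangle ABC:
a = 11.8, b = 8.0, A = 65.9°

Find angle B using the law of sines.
a/sin(A) = b/sin(B)  ⇒  sin(B) = b·sin(A)/a = 8.0·sin(65.9°)/11.8
sin(65.9°) ≈ 0.912834
sin(B) ≈ 8.0·0.912834/11.8 ≈ 7.30267/11.8 ≈ 0.618871
B = arcsin(0.618871) ≈ 38.2337°
(Since b ≤ a we need B ≤ A, so the obtuse alternative 180° − 38.2337° ≈ 141.766° is rejected.)

B = 38.23°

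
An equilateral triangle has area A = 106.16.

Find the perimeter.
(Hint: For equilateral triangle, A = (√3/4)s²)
A = (√3/4)s²  ⇒  s² = 4A/√3 = 4·106.16/√3 = 424.64/1.73205 ≈ 245.166
s ≈ √245.166 ≈ 15.6578
Perimeter = 3s ≈ 3·15.6578 ≈ 46.9733

Perimeter = 46.97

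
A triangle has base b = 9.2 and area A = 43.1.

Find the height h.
A = ½·b·h  ⇒  h = 2A/b = 2·43.1/9.2 = 86.2/9.2 ≈ 9.36957

h = 9.37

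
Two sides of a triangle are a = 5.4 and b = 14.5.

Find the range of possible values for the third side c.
Triangle inequality: |a − b| < c < a + b
|a − b| = |5.4 − 14.5| = 9.1
a + b = 5.4 + 14.5 = 19.9

9.1 < c < 19.9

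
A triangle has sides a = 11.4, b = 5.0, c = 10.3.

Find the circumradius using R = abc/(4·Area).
First find the area with Heron's formula.
s = (11.4 + 5.0 + 10.3)/2 = 13.35
Area = √(s(s−a)(s−b)(s−c)) = √(13.35·1.95·8.35·3.05) ≈ √662.983 ≈ 25.7485
abc = 11.4·5.0·10.3 = 587.1
R = abc/(4·Area) ≈ 587.1/(4·25.7485) = 587.1/102.994 ≈ 5.70034

R = 5.7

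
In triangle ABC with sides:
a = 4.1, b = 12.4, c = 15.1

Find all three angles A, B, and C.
Law of cosines for each angle (a² = 16.81, b² = 153.76, c² = 228.01):
cos(A) = (b² + c² − a²)/(2bc) = (153.76 + 228.01 − 16.81)/(2·12.4·15.1) = 364.96/374.48 ≈ 0.974578  ⇒  A ≈ 12.9469°
cos(B) = (a² + c² − b²)/(2ac) = (16.81 + 228.01 − 153.76)/(2·4.1·15.1) = 91.06/123.82 ≈ 0.735422  ⇒  B ≈ 42.6571°
cos(C) = (a² + b² − c²)/(2ab) = (16.81 + 153.76 − 228.01)/(2·4.1·12.4) = -57.44/101.68 ≈ -0.56491  ⇒  C ≈ 124.396°
Check: A + B + C ≈ 180°

A = 12.95°, B = 42.66°, C = 124.4°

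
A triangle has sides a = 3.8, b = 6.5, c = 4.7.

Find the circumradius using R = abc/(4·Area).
First find the area with Heron's formula.
s = (3.8 + 6.5 + 4.7)/2 = 7.5
Area = √(s(s−a)(s−b)(s−c)) = √(7.5·3.7·1·2.8) ≈ √77.7 ≈ 8.81476
abc = 3.8·6.5·4.7 = 116.09
R = abc/(4·Area) ≈ 116.09/(4·8.81476) = 116.09/35.259 ≈ 3.29249

R = 3.292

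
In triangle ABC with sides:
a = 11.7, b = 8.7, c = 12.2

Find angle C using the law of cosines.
c² = a² + b² − 2ab·cos(C)  ⇒  cos(C) = (a² + b² − c²)/(2ab)
cos(C) = (11.7² + 8.7² − 12.2²)/(2·11.7·8.7) = (136.89 + 75.69 − 148.84)/203.58 = 63.74/203.58 ≈ 0.313096
C = arccos(0.313096) ≈ 71.7541°

C = 71.75°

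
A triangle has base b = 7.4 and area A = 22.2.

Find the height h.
A = ½·b·h  ⇒  h = 2A/b = 2·22.2/7.4 = 44.4/7.4 ≈ 6

h = 6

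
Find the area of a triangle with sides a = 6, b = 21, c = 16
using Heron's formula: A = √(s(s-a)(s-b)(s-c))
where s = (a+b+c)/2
s = (6 + 21 + 16)/2 = 43/2 = 21.5
s − a = 15.5, s − b = 0.5, s − c = 5.5
s(s−a)(s−b)(s−c) = 21.5·15.5·0.5·5.5 = 916.4375
Area = √916.4375 ≈ 30.2727

s = 21.5, Area = 30.27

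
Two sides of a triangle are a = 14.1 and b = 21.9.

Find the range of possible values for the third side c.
Triangle inequality: |a − b| < c < a + b
|a − b| = |14.1 − 21.9| = 7.8
a + b = 14.1 + 21.9 = 36

7.8 < c < 36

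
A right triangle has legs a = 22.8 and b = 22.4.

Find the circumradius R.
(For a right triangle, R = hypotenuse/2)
Hypotenuse c = √(a² + b²) = √(519.84 + 501.76) = √1021.6 ≈ 31.9625
R = c/2 ≈ 31.9625/2 ≈ 15.9812

R = 15.98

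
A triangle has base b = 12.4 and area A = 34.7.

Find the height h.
A = ½·b·h  ⇒  h = 2A/b = 2·34.7/12.4 = 69.4/12.4 ≈ 5.59677

h = 5.597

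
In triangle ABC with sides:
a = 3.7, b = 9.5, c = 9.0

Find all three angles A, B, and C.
Law of cosines for each angle (a² = 13.69, b² = 90.25, c² = 81):
cos(A) = (b² + c² − a²)/(2bc) = (90.25 + 81 − 13.69)/(2·9.5·9.0) = 157.56/171 ≈ 0.921404  ⇒  A ≈ 22.8679°
cos(B) = (a² + c² − b²)/(2ac) = (13.69 + 81 − 90.25)/(2·3.7·9.0) = 4.44/66.6 ≈ 0.0666667  ⇒  B ≈ 86.1774°
cos(C) = (a² + b² − c²)/(2ab) = (13.69 + 90.25 − 81)/(2·3.7·9.5) = 22.94/70.3 ≈ 0.326316  ⇒  C ≈ 70.9547°
Check: A + B + C ≈ 180°

A = 22.87°, B = 86.18°, C = 70.95°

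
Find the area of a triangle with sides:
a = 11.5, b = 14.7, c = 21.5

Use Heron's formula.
s = (11.5 + 14.7 + 21.5)/2 = 47.7/2 = 23.85
s − a = 12.35, s − b = 9.15, s − c = 2.35
s(s−a)(s−b)(s−c) = 23.85·12.35·9.15·2.35 ≈ 6333.51
Area = √6333.51 ≈ 79.5833

Area = 79.58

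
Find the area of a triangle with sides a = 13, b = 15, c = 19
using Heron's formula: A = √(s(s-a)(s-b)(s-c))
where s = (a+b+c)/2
s = (13 + 15 + 19)/2 = 47/2 = 23.5
s − a = 10.5, s − b = 8.5, s − c = 4.5
s(s−a)(s−b)(s−c) = 23.5·10.5·8.5·4.5 = 9438.1875
Area = √9438.1875 ≈ 97.1503

s = 23.5, Area = 97.15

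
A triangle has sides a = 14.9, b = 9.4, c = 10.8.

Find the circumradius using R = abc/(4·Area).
First find the area with Heron's formula.
s = (14.9 + 9.4 + 10.8)/2 = 17.55
Area = √(s(s−a)(s−b)(s−c)) = √(17.55·2.65·8.15·6.75) ≈ √2558.49 ≈ 50.5816
abc = 14.9·9.4·10.8 = 1512.648
R = abc/(4·Area) ≈ 1512.648/(4·50.5816) = 1512.648/202.326 ≈ 7.47628

R = 7.476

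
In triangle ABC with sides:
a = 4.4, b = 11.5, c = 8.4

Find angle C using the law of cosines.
c² = a² + b² − 2ab·cos(C)  ⇒  cos(C) = (a² + b² − c²)/(2ab)
cos(C) = (4.4² + 11.5² − 8.4²)/(2·4.4·11.5) = (19.36 + 132.25 − 70.56)/101.2 = 81.05/101.2 ≈ 0.800889
C = arccos(0.800889) ≈ 36.7849°

C = 36.78°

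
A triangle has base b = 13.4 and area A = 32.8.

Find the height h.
A = ½·b·h  ⇒  h = 2A/b = 2·32.8/13.4 = 65.6/13.4 ≈ 4.89552

h = 4.896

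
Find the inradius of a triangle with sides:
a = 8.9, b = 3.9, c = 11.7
r = Area/s where s is the semi-perimeter.
s = (8.9 + 3.9 + 11.7)/2 = 24.5/2 = 12.25
Area = √(s(s−a)(s−b)(s−c)) = √(12.25·3.35·8.35·0.55) ≈ √188.465 ≈ 13.7282
r ≈ 13.7282/12.25 ≈ 1.12067

r = 1.121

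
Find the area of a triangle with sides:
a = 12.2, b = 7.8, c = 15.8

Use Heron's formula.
s = (12.2 + 7.8 + 15.8)/2 = 35.8/2 = 17.9
s − a = 5.7, s − b = 10.1, s − c = 2.1
s(s−a)(s−b)(s−c) = 17.9·5.7·10.1·2.1 ≈ 2164.06
Area = √2164.06 ≈ 46.5194

Area = 46.52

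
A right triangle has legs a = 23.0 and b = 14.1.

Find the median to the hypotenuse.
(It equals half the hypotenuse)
Hypotenuse c = √(a² + b²) = √(529 + 198.81) = √727.81 ≈ 26.978
Median to hypotenuse = c/2 ≈ 26.978/2 ≈ 13.489

Median = 13.49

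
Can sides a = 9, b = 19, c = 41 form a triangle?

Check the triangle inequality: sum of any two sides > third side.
a + b vs c: 9 + 19 = 28 ≤ 41  ✗
a + c vs b: 9 + 41 = 50 > 19  ✓
b + c vs a: 19 + 41 = 60 > 9  ✓

No: 9 + 19 = 28 is not > 41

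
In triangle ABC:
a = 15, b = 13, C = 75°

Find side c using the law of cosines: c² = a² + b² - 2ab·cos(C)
c² = 15² + 13² − 2·15·13·cos(75°)
cos(75°) ≈ 0.258819
c² ≈ 225 + 169 − 390·(0.258819) ≈ 394 − 100.939 ≈ 293.061
c ≈ √293.061 ≈ 17.119

c = 17.12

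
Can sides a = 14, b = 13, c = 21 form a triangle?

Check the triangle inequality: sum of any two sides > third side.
a + b vs c: 14 + 13 = 27 > 21  ✓
a + c vs b: 14 + 21 = 35 > 13  ✓
b + c vs a: 13 + 21 = 34 > 14  ✓

Yes, triangle inequality satisfied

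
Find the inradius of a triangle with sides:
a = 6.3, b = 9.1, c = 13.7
r = Area/s where s is the semi-perimeter.
s = (6.3 + 9.1 + 13.7)/2 = 29.1/2 = 14.55
Area = √(s(s−a)(s−b)(s−c)) = √(14.55·8.25·5.45·0.85) ≈ √556.074 ≈ 23.5812
r ≈ 23.5812/14.55 ≈ 1.6207

r = 1.621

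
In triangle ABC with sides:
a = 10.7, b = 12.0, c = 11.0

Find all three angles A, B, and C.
Law of cosines for each angle (a² = 114.49, b² = 144, c² = 121):
cos(A) = (b² + c² − a²)/(2bc) = (144 + 121 − 114.49)/(2·12.0·11.0) = 150.51/264 ≈ 0.570114  ⇒  A ≈ 55.2418°
cos(B) = (a² + c² − b²)/(2ac) = (114.49 + 121 − 144)/(2·10.7·11.0) = 91.49/235.4 ≈ 0.388658  ⇒  B ≈ 67.129°
cos(C) = (a² + b² − c²)/(2ab) = (114.49 + 144 − 121)/(2·10.7·12.0) = 137.49/256.8 ≈ 0.535397  ⇒  C ≈ 57.6291°
Check: A + B + C ≈ 180°

A = 55.24°, B = 67.13°, C = 57.63°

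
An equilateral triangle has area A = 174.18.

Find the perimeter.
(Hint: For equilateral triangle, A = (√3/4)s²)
A = (√3/4)s²  ⇒  s² = 4A/√3 = 4·174.18/√3 = 696.72/1.73205 ≈ 402.251
s ≈ √402.251 ≈ 20.0562
Perimeter = 3s ≈ 3·20.0562 ≈ 60.1686

Perimeter = 60.17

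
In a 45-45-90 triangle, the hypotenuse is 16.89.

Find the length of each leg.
In a 45-45-90 triangle hypotenuse = leg·√2, so leg = hypotenuse/√2.
Leg = 16.89/√2 ≈ 16.89/1.41421 ≈ 11.943

Each leg = 11.94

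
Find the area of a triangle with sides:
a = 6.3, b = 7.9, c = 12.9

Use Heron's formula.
s = (6.3 + 7.9 + 12.9)/2 = 27.1/2 = 13.55
s − a = 7.25, s − b = 5.65, s − c = 0.65
s(s−a)(s−b)(s−c) = 13.55·7.25·5.65·0.65 ≈ 360.777
Area = √360.777 ≈ 18.9941

Area = 18.99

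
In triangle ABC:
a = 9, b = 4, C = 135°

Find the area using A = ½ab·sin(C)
A = ½·a·b·sin(C) = ½·9·4·sin(135°)
sin(135°) ≈ 0.707107
A ≈ ½·36·0.707107 = 18·0.707107 ≈ 12.7279

Area = 12.73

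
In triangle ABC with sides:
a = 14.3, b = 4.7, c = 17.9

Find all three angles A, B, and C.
Law of cosines for each angle (a² = 204.49, b² = 22.09, c² = 320.41):
cos(A) = (b² + c² − a²)/(2bc) = (22.09 + 320.41 − 204.49)/(2·4.7·17.9) = 138.01/168.26 ≈ 0.820219  ⇒  A ≈ 34.8933°
cos(B) = (a² + c² − b²)/(2ac) = (204.49 + 320.41 − 22.09)/(2·14.3·17.9) = 502.81/511.94 ≈ 0.982166  ⇒  B ≈ 10.837°
cos(C) = (a² + b² − c²)/(2ab) = (204.49 + 22.09 − 320.41)/(2·14.3·4.7) = -93.83/134.42 ≈ -0.698036  ⇒  C ≈ 134.27°
Check: A + B + C ≈ 180°

A = 34.89°, B = 10.84°, C = 134.3°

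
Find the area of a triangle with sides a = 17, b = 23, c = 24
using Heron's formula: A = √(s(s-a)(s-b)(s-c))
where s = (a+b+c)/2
s = (17 + 23 + 24)/2 = 64/2 = 32
s − a = 15, s − b = 9, s − c = 8
s(s−a)(s−b)(s−c) = 32·15·9·8 = 34560
Area = √34560 ≈ 185.903

s = 32.0, Area = 185.9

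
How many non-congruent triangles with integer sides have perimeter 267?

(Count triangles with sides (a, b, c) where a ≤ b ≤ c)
Let a ≤ b ≤ c with a + b + c = 267. The only binding inequality is a + b > c, i.e. 267 − c > c, so c < 267/2; and c ≥ 267/3 since c is the largest side.
So 89 ≤ c ≤ 133. For each c, b runs from ⌈(267 − c)/2⌉ up to c (then a = 267 − b − c satisfies 1 ≤ a ≤ b automatically), giving c − ⌈(267 − c)/2⌉ + 1 choices.
Summing over c: 1 + 2 + 4 + 5 + … + 65 + 67  (45 terms, c = 89, …, 133) = 1519
Check (closed form: nearest integer to p²/48 for even p, (p+3)²/48 for odd p): (267+3)²/48 = 270²/48 = 72900/48 ≈ 1518.75 → 1519

1519 triangles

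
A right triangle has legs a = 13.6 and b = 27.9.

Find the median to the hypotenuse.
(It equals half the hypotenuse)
Hypotenuse c = √(a² + b²) = √(184.96 + 778.41) = √963.37 ≈ 31.0382
Median to hypotenuse = c/2 ≈ 31.0382/2 ≈ 15.5191

Median = 15.52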